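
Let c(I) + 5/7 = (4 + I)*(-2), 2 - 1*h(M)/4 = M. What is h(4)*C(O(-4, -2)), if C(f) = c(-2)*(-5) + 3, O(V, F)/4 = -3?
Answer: -1488/7 ≈ -212.57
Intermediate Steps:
h(M) = 8 - 4*M
O(V, F) = -12 (O(V, F) = 4*(-3) = -12)
c(I) = -61/7 - 2*I (c(I) = -5/7 + (4 + I)*(-2) = -5/7 + (-8 - 2*I) = -61/7 - 2*I)
C(f) = 186/7 (C(f) = (-61/7 - 2*(-2))*(-5) + 3 = (-61/7 + 4)*(-5) + 3 = -33/7*(-5) + 3 = 165/7 + 3 = 186/7)
h(4)*C(O(-4, -2)) = (8 - 4*4)*(186/7) = (8 - 16)*(186/7) = -8*186/7 = -1488/7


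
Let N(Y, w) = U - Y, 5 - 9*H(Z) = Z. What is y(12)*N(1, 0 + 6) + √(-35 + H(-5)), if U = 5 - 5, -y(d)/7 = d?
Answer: 84 + I*√305/3 ≈ 84.0 + 5.8214*I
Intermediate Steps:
y(d) = -7*d
H(Z) = 5/9 - Z/9
U = 0
N(Y, w) = -Y (N(Y, w) = 0 - Y = -Y)
y(12)*N(1, 0 + 6) + √(-35 + H(-5)) = (-7*12)*(-1*1) + √(-35 + (5/9 - ⅑*(-5))) = -84*(-1) + √(-35 + (5/9 + 5/9)) = 84 + √(-35 + 10/9) = 84 + √(-305/9) = 84 + I*√305/3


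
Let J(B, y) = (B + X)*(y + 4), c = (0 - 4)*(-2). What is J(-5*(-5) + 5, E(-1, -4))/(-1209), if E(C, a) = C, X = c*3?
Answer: -54/403 ≈ -0.13400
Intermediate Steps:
c = 8 (c = -4*(-2) = 8)
X = 24 (X = 8*3 = 24)
J(B, y) = (4 + y)*(24 + B) (J(B, y) = (B + 24)*(y + 4) = (24 + B)*(4 + y) = (4 + y)*(24 + B))
J(-5*(-5) + 5, E(-1, -4))/(-1209) = (96 + 4*(-5*(-5) + 5) + 24*(-1) + (-5*(-5) + 5)*(-1))/(-1209) = (96 + 4*(25 + 5) - 24 + (25 + 5)*(-1))*(-1/1209) = (96 + 4*30 - 24 + 30*(-1))*(-1/1209) = (96 + 120 - 24 - 30)*(-1/1209) = 162*(-1/1209) = -54/403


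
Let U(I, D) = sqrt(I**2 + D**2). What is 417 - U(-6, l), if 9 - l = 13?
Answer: 417 - 2*sqrt(13) ≈ 409.79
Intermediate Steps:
l = -4 (l = 9 - 1*13 = 9 - 13 = -4)
U(I, D) = sqrt(D**2 + I**2)
417 - U(-6, l) = 417 - sqrt((-4)**2 + (-6)**2) = 417 - sqrt(16 + 36) = 417 - sqrt(52) = 417 - 2*sqrt(13)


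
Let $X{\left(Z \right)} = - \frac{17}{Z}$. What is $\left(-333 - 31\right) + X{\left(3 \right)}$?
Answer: $- \frac{1109}{3} \approx -369.67$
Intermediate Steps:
$\left(-333 - 31\right) + X{\left(3 \right)} = \left(-333 - 31\right) - \frac{17}{3} = -364 - \frac{17}{3} = - \frac{1109}{3}$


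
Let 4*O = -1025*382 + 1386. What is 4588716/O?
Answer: -4588716/97541 ≈ -47.044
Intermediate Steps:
O = -97541 (O = (-1025*382 + 1386)/4 = (-391550 + 1386)/4 = (¼)*(-390164) = -97541)
4588716/O = 4588716/(-97541) = 4588716*(-1/97541) = -4588716/97541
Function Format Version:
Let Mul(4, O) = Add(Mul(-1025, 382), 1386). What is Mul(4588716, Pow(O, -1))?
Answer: Rational(-4588716, 97541) ≈ -47.044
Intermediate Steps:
O = -97541 (O = Mul(Rational(1, 4), Add(Mul(-1025, 382), 1386)) = Mul(Rational(1, 4), Add(-391550, 1386)) = Mul(Rational(1, 4), -390164) = -97541)
Mul(4588716, Pow(O, -1)) = Mul(4588716, Pow(-97541, -1)) = Mul(4588716, Rational(-1, 97541)) = Rational(-4588716, 97541)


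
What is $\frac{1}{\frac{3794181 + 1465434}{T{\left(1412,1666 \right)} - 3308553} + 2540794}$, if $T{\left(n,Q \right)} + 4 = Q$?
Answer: $\frac{1102297}{2800707850613} \approx 3.9358 \cdot 10^{-7}$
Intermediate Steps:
$T{\left(n,Q \right)} = -4 + Q$
$\frac{1}{\frac{3794181 + 1465434}{T{\left(1412,1666 \right)} - 3308553} + 2540794} = \frac{1}{\frac{3794181 + 1465434}{\left(-4 + 1666\right) - 3308553} + 2540794} = \frac{1}{\frac{5259615}{1662 - 3308553} + 2540794} = \frac{1}{\frac{5259615}{-3306891} + 2540794} = \frac{1}{5259615 \left(- \frac{1}{3306891}\right) + 2540794} = \frac{1}{- \frac{1753205}{1102297} + 2540794} = \frac{1}{\frac{2800707850613}{1102297}} = \frac{1102297}{2800707850613}$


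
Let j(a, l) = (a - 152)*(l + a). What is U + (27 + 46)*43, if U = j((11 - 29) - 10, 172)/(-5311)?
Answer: 16697149/5311 ≈ 3143.9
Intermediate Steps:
j(a, l) = (-152 + a)*(a + l)
U = 25920/5311 (U = (((11 - 29) - 10)**2 - 152*((11 - 29) - 10) - 152*172 + ((11 - 29) - 10)*172)/(-5311) = ((-18 - 10)**2 - 152*(-18 - 10) - 26144 + (-18 - 10)*172)*(-1/5311) = ((-28)**2 - 152*(-28) - 26144 - 28*172)*(-1/5311) = (784 + 4256 - 26144 - 4816)*(-1/5311) = -25920*(-1/5311) = 25920/5311 ≈ 4.8804)
U + (27 + 46)*43 = 25920/5311 + (27 + 46)*43 = 25920/5311 + 73*43 = 25920/5311 + 3139 = 16697149/5311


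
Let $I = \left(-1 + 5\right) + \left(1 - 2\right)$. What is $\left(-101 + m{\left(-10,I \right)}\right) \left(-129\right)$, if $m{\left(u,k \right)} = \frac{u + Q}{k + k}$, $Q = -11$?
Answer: $\frac{26961}{2} \approx 13481.0$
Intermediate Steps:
$I = 3$ ($I = 4 - 1 = 3$)
$m{\left(u,k \right)} = \frac{-11 + u}{2 k}$ ($m{\left(u,k \right)} = \frac{u - 11}{k + k} = \frac{-11 + u}{2 k}$)
$\left(-101 + m{\left(-10,I \right)}\right) \left(-129\right) = \left(-101 + \frac{-11 - 10}{2 \cdot 3}\right) \left(-129\right) = \left(-101 + \frac{1}{2} \cdot \frac{1}{3} \left(-21\right)\right) \left(-129\right) = \left(-101 - \frac{7}{2}\right) \left(-129\right) = \left(- \frac{209}{2}\right) \left(-129\right) = \frac{26961}{2}$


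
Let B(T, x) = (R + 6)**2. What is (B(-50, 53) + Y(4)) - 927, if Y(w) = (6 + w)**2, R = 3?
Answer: -746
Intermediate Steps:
B(T, x) = 81 (B(T, x) = (3 + 6)**2 = 9**2 = 81)
(B(-50, 53) + Y(4)) - 927 = (81 + (6 + 4)**2) - 927 = (81 + 10**2) - 927 = (81 + 100) - 927 = 181 - 927 = -746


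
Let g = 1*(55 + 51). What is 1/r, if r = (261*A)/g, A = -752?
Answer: -53/98136 ≈ -0.00054007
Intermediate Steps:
g = 106 (g = 1*106 = 106)
r = -98136/53 (r = (261*(-752))/106 = -196272*1/106 = -98136/53 ≈ -1851.6)
1/r = 1/(-98136/53) = -53/98136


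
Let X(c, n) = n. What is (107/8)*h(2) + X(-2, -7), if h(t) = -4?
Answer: -121/2 ≈ -60.500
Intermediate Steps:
(107/8)*h(2) + X(-2, -7) = (107/8)*(-4) - 7 = -107/2 - 7 = -121/2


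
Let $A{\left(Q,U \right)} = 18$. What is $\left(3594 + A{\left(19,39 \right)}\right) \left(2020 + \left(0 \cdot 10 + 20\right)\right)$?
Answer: $7368480$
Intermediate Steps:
$\left(3594 + A{\left(19,39 \right)}\right) \left(2020 + \left(0 \cdot 10 + 20\right)\right) = \left(3594 + 18\right) \left(2020 + \left(0 \cdot 10 + 20\right)\right) = 3612 \left(2020 + \left(0 + 20\right)\right) = 3612 \left(2020 + 20\right) = 3612 \cdot 2040 = 7368480$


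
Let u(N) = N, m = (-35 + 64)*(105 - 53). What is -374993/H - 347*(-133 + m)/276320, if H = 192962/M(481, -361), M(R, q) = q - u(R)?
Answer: 792312221597/484720544 ≈ 1634.6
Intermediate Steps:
m = 1508 (m = 29*52 = 1508)
M(R, q) = q - R
H = -96481/421 (H = 192962/(-361 - 1*481) = 192962/(-361 - 481) = 192962/(-842) = 192962*(-1/842) = -96481/421 ≈ -229.17)
-374993/H - 347*(-133 + m)/276320 = -374993/(-96481/421) - 347*(-133 + 1508)/276320 = -374993*(-421/96481) - 347*1375*(1/276320) = 157872053/96481 - 477125*1/276320 = 157872053/96481 - 8675/5024 = 792312221597/484720544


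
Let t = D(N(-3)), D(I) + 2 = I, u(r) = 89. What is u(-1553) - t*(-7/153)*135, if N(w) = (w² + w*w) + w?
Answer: 2878/17 ≈ 169.29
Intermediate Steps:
N(w) = w + 2*w² (N(w) = (w² + w²) + w = 2*w² + w = w + 2*w²)
D(I) = -2 + I
t = 13 (t = -2 - 3*(1 + 2*(-3)) = -2 - 3*(1 - 6) = -2 - 3*(-5) = -2 + 15 = 13)
u(-1553) - t*(-7/153)*135 = 89 - 13*(-7/153)*135 = 89 - (-91)*135/153 = 89 - 1*(-1365/17) = 89 + 1365/17 = 2878/17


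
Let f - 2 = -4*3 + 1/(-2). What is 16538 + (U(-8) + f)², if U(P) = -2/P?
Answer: 266289/16 ≈ 16643.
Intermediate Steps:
f = -21/2 (f = 2 + (-4*3 + 1/(-2)) = 2 + (-12 + 1*(-½)) = 2 + (-12 - ½) = 2 - 25/2 = -21/2 ≈ -10.500)
16538 + (U(-8) + f)² = 16538 + (-2/(-8) - 21/2)² = 16538 + (-2*(-⅛) - 21/2)² = 16538 + (¼ - 21/2)² = 16538 + (-41/4)² = 16538 + 1681/16 = 266289/16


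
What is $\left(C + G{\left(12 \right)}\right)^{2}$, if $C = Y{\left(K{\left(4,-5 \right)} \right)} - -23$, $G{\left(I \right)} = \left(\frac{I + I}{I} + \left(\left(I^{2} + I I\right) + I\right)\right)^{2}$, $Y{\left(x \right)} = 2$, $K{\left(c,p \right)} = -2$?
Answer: $8322730441$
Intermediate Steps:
$G{\left(I \right)} = \left(2 + I + 2 I^{2}\right)^{2}$ ($G{\left(I \right)} = \left(\frac{2 I}{I} + \left(\left(I^{2} + I^{2}\right) + I\right)\right)^{2} = \left(2 + \left(2 I^{2} + I\right)\right)^{2} = \left(2 + \left(I + 2 I^{2}\right)\right)^{2} = \left(2 + I + 2 I^{2}\right)^{2}$)
$C = 25$ ($C = 2 - -23 = 2 + 23 = 25$)
$\left(C + G{\left(12 \right)}\right)^{2} = \left(25 + \left(2 + 12 + 2 \cdot 12^{2}\right)^{2}\right)^{2} = \left(25 + \left(2 + 12 + 2 \cdot 144\right)^{2}\right)^{2} = \left(25 + \left(2 + 12 + 288\right)^{2}\right)^{2} = \left(25 + 302^{2}\right)^{2} = \left(25 + 91204\right)^{2} = 91229^{2} = 8322730441$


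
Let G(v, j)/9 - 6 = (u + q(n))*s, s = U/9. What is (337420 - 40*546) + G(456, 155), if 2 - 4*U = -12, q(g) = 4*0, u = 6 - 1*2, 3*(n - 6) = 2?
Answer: 315648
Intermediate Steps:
n = 20/3 (n = 6 + (⅓)*2 = 6 + ⅔ = 20/3 ≈ 6.6667)
u = 4 (u = 6 - 2 = 4)
q(g) = 0
U = 7/2 (U = ½ - ¼*(-12) = ½ + 3 = 7/2 ≈ 3.5000)
s = 7/18 (s = (7/2)/9 = (7/2)*(⅑) = 7/18 ≈ 0.38889)
G(v, j) = 68 (G(v, j) = 54 + 9*((4 + 0)*(7/18)) = 54 + 9*(4*(7/18)) = 54 + 9*(14/9) = 54 + 14 = 68)
(337420 - 40*546) + G(456, 155) = (337420 - 40*546) + 68 = (337420 - 21840) + 68 = 315580 + 68 = 315648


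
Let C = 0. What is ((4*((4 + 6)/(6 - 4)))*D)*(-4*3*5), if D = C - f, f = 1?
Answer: 1200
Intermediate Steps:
D = -1 (D = 0 - 1*1 = 0 - 1 = -1)
((4*((4 + 6)/(6 - 4)))*D)*(-4*3*5) = ((4*((4 + 6)/(6 - 4)))*(-1))*(-4*3*5) = ((4*(10/2))*(-1))*(-12*5) = ((4*(10*(1/2)))*(-1))*(-60) = ((4*5)*(-1))*(-60) = (20*(-1))*(-60) = -20*(-60) = 1200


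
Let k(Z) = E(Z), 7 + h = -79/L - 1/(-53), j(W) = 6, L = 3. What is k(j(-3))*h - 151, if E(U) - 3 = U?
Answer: -23894/53 ≈ -450.83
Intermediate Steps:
E(U) = 3 + U
h = -5297/159 (h = -7 + (-79/3 - 1/(-53)) = -7 + (-79*1/3 - 1*(-1/53)) = -7 + (-79/3 + 1/53) = -7 - 4184/159 = -5297/159 ≈ -33.314)
k(Z) = 3 + Z
k(j(-3))*h - 151 = (3 + 6)*(-5297/159) - 151 = 9*(-5297/159) - 151 = -15891/53 - 151 = -23894/53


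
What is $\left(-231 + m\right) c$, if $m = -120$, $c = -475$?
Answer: $166725$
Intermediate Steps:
$\left(-231 + m\right) c = \left(-231 - 120\right) \left(-475\right) = \left(-351\right) \left(-475\right) = 166725$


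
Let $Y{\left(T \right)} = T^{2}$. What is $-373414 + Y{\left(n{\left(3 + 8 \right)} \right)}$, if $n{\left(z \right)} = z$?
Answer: $-373293$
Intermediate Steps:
$-373414 + Y{\left(n{\left(3 + 8 \right)} \right)} = -373414 + \left(3 + 8\right)^{2} = -373414 + 11^{2} = -373414 + 121 = -373293$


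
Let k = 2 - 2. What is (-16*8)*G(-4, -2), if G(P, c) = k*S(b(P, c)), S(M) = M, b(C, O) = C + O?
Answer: 0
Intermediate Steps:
k = 0
G(P, c) = 0 (G(P, c) = 0*(P + c) = 0)
(-16*8)*G(-4, -2) = -16*8*0 = -128*0 = 0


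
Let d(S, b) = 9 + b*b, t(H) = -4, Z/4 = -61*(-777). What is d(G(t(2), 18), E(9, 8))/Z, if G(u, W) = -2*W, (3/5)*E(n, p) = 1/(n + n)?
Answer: 26269/552838608 ≈ 4.7517e-5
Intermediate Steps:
E(n, p) = 5/(6*n) (E(n, p) = 5/(3*(n + n)) = 5/(3*((2*n))) = 5*(1/(2*n))/3 = 5/(6*n))
Z = 189588 (Z = 4*(-61*(-777)) = 4*47397 = 189588)
d(S, b) = 9 + b**2
d(G(t(2), 18), E(9, 8))/Z = (9 + ((5/6)/9)**2)/189588 = (9 + ((5/6)*(1/9))**2)*(1/189588) = (9 + (5/54)**2)*(1/189588) = (9 + 25/2916)*(1/189588) = (26269/2916)*(1/189588) = 26269/552838608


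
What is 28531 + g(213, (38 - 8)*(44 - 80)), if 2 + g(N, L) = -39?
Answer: 28490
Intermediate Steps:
g(N, L) = -41 (g(N, L) = -2 - 39 = -41)
28531 + g(213, (38 - 8)*(44 - 80)) = 28531 - 41 = 28490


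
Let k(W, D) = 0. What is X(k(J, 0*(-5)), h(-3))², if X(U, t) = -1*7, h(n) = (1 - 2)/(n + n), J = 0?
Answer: 49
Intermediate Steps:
h(n) = -1/(2*n)
X(U, t) = -7
X(k(J, 0*(-5)), h(-3))² = (-7)² = 49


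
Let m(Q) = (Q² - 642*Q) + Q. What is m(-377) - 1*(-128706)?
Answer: 512492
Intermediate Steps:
m(Q) = Q² - 641*Q
m(-377) - 1*(-128706) = -377*(-641 - 377) - 1*(-128706) = -377*(-1018) + 128706 = 383786 + 128706 = 512492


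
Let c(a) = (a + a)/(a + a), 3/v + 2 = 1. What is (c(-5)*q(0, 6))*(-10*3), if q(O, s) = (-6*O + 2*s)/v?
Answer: 120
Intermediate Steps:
v = -3 (v = 3/(-2 + 1) = 3/(-1) = 3*(-1) = -3)
c(a) = 1 (c(a) = (2*a)/((2*a)) = (2*a)*(1/(2*a)) = 1)
q(O, s) = 2*O - 2*s/3 (q(O, s) = (-6*O + 2*s)/(-3) = (-6*O + 2*s)*(-⅓) = 2*O - 2*s/3)
(c(-5)*q(0, 6))*(-10*3) = (1*(2*0 - ⅔*6))*(-10*3) = (1*(0 - 4))*(-30) = (1*(-4))*(-30) = -4*(-30) = 120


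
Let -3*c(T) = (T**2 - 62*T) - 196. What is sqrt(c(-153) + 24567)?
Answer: sqrt(123006)/3 ≈ 116.91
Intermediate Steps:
c(T) = 196/3 - T**2/3 + 62*T/3 (c(T) = -((T**2 - 62*T) - 196)/3 = -(-196 + T**2 - 62*T)/3 = 196/3 - T**2/3 + 62*T/3)
sqrt(c(-153) + 24567) = sqrt((196/3 - 1/3*(-153)**2 + (62/3)*(-153)) + 24567) = sqrt((196/3 - 1/3*23409 - 3162) + 24567) = sqrt((196/3 - 7803 - 3162) + 24567) = sqrt(-32699/3 + 24567) = sqrt(41002/3) = sqrt(123006)/3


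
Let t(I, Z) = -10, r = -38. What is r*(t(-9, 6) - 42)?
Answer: 1976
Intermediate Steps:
r*(t(-9, 6) - 42) = -38*(-10 - 42) = -38*(-52) = 1976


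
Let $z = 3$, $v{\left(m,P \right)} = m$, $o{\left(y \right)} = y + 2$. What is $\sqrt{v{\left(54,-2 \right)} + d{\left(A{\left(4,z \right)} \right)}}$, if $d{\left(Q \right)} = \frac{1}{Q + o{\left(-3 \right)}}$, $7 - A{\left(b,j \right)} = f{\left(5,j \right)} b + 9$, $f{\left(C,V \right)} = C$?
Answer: $\frac{\sqrt{28543}}{23} \approx 7.3455$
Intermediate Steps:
$o{\left(y \right)} = 2 + y$
$A{\left(b,j \right)} = -2 - 5 b$ ($A{\left(b,j \right)} = 7 - \left(5 b + 9\right) = 7 - \left(9 + 5 b\right) = -2 - 5 b$)
$d{\left(Q \right)} = \frac{1}{-1 + Q}$ ($d{\left(Q \right)} = \frac{1}{Q + \left(2 - 3\right)} = \frac{1}{Q - 1} = \frac{1}{-1 + Q}$)
$\sqrt{v{\left(54,-2 \right)} + d{\left(A{\left(4,z \right)} \right)}} = \sqrt{54 + \frac{1}{-1 - 22}} = \sqrt{54 + \frac{1}{-23}} = \sqrt{54 - \frac{1}{23}} = \sqrt{\frac{1241}{23}} = \frac{\sqrt{28543}}{23}$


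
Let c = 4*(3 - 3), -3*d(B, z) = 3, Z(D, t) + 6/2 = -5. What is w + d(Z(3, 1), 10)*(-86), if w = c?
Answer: 86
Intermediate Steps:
Z(D, t) = -8 (Z(D, t) = -3 - 5 = -8)
d(B, z) = -1 (d(B, z) = -1/3*3 = -1)
c = 0 (c = 4*0 = 0)
w = 0
w + d(Z(3, 1), 10)*(-86) = 0 - 1*(-86) = 0 + 86 = 86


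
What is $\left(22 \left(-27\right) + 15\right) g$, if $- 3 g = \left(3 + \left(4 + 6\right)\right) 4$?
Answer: $10036$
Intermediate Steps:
$g = - \frac{52}{3}$ ($g = - \frac{\left(3 + \left(4 + 6\right)\right) 4}{3} = - \frac{\left(3 + 10\right) 4}{3} = - \frac{13 \cdot 4}{3} = \left(- \frac{1}{3}\right) 52 = - \frac{52}{3} \approx -17.333$)
$\left(22 \left(-27\right) + 15\right) g = \left(22 \left(-27\right) + 15\right) \left(- \frac{52}{3}\right) = \left(-594 + 15\right) \left(- \frac{52}{3}\right) = \left(-579\right) \left(- \frac{52}{3}\right) = 10036$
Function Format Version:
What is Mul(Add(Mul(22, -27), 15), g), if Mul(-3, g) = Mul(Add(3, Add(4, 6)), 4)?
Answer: 10036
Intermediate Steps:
g = Rational(-52, 3) (g = Mul(Rational(-1, 3), Mul(Add(3, Add(4, 6)), 4)) = Mul(Rational(-1, 3), Mul(Add(3, 10), 4)) = Mul(Rational(-1, 3), Mul(13, 4)) = Mul(Rational(-1, 3), 52) = Rational(-52, 3) ≈ -17.333)
Mul(Add(Mul(22, -27), 15), g) = Mul(Add(Mul(22, -27), 15), Rational(-52, 3)) = Mul(Add(-594, 15), Rational(-52, 3)) = Mul(-579, Rational(-52, 3)) = 10036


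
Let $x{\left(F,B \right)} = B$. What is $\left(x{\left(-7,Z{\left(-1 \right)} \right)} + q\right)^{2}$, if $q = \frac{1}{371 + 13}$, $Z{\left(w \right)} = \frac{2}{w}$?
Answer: $\frac{588289}{147456} \approx 3.9896$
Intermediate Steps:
$q = \frac{1}{384} \approx 0.0026042$
$\left(x{\left(-7,Z{\left(-1 \right)} \right)} + q\right)^{2} = \left(\frac{2}{-1} + \frac{1}{384}\right)^{2} = \left(2 \left(-1\right) + \frac{1}{384}\right)^{2} = \left(-2 + \frac{1}{384}\right)^{2} = \left(- \frac{767}{384}\right)^{2} = \frac{588289}{147456}$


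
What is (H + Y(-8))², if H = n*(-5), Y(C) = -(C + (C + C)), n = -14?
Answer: 8836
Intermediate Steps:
Y(C) = -3*C (Y(C) = -(C + 2*C) = -3*C)
H = 70 (H = -14*(-5) = 70)
(H + Y(-8))² = (70 - 3*(-8))² = (70 + 24)² = 94² = 8836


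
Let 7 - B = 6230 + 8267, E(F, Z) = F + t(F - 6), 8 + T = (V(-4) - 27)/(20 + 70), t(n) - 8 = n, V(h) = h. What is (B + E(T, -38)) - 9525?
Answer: -1081336/45 ≈ -24030.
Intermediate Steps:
t(n) = 8 + n
T = -751/90 (T = -8 + (-4 - 27)/(20 + 70) = -8 - 31/90 = -751/90 ≈ -8.3445)
E(F, Z) = 2 + 2*F (E(F, Z) = F + (8 + (F - 6)) = F + (8 + (-6 + F)) = F + (2 + F) = 2 + 2*F)
B = -14490 (B = 7 - (6230 + 8267) = 7 - 1*14497 = 7 - 14497 = -14490)
(B + E(T, -38)) - 9525 = (-14490 + (2 + 2*(-751/90))) - 9525 = (-14490 + (2 - 751/45)) - 9525 = (-14490 - 661/45) - 9525 = -652711/45 - 9525 = -1081336/45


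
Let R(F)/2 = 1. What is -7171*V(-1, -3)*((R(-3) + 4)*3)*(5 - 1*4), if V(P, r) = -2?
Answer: 258156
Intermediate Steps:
R(F) = 2 (R(F) = 2*1 = 2)
-7171*V(-1, -3)*((R(-3) + 4)*3)*(5 - 1*4) = -7171*(-2*(2 + 4)*3)*(5 - 1*4) = -7171*(-12*3)*(5 - 4) = -7171*(-2*18) = -(-258156) = -7171*(-36) = 258156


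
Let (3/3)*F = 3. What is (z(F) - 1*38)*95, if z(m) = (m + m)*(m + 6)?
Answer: 1520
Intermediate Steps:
F = 3
z(m) = 2*m*(6 + m) (z(m) = (2*m)*(6 + m) = 2*m*(6 + m))
(z(F) - 1*38)*95 = (2*3*(6 + 3) - 1*38)*95 = (2*3*9 - 38)*95 = (54 - 38)*95 = 16*95 = 1520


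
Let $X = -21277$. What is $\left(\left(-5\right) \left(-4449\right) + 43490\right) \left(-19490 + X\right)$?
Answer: $-2679818745$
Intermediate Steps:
$\left(\left(-5\right) \left(-4449\right) + 43490\right) \left(-19490 + X\right) = \left(\left(-5\right) \left(-4449\right) + 43490\right) \left(-19490 - 21277\right) = \left(22245 + 43490\right) \left(-40767\right) = 65735 \left(-40767\right) = -2679818745$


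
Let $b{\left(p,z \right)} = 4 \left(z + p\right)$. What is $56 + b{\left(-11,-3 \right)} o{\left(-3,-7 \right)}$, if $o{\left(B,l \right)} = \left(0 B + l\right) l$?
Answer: $-2688$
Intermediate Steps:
$o{\left(B,l \right)} = l^{2}$ ($o{\left(B,l \right)} = \left(0 + l\right) l = l l = l^{2}$)
$b{\left(p,z \right)} = 4 p + 4 z$ ($b{\left(p,z \right)} = 4 \left(p + z\right) = 4 p + 4 z$)
$56 + b{\left(-11,-3 \right)} o{\left(-3,-7 \right)} = 56 + \left(4 \left(-11\right) + 4 \left(-3\right)\right) \left(-7\right)^{2} = 56 + \left(-44 - 12\right) 49 = 56 - 2744 = -2688$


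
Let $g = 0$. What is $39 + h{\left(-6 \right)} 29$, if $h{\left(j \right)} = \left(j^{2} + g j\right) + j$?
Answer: $909$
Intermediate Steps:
$h{\left(j \right)} = j + j^{2}$ ($h{\left(j \right)} = \left(j^{2} + 0 j\right) + j = \left(j^{2} + 0\right) + j = j^{2} + j = j + j^{2}$)
$39 + h{\left(-6 \right)} 29 = 39 + - 6 \left(1 - 6\right) 29 = 39 + \left(-6\right) \left(-5\right) 29 = 39 + 30 \cdot 29 = 39 + 870 = 909$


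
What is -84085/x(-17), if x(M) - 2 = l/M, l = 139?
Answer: 285889/21 ≈ 13614.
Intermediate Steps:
x(M) = 2 + 139/M
-84085/x(-17) = -84085/(2 + 139/(-17)) = -84085/(2 + 139*(-1/17)) = -84085/(2 - 139/17) = -84085/(-105/17) = -84085*(-17/105) = 285889/21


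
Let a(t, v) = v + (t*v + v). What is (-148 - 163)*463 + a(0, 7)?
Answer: -143979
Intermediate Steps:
a(t, v) = 2*v + t*v (a(t, v) = v + (v + t*v) = 2*v + t*v)
(-148 - 163)*463 + a(0, 7) = (-148 - 163)*463 + 7*(2 + 0) = -311*463 + 7*2 = -143993 + 14 = -143979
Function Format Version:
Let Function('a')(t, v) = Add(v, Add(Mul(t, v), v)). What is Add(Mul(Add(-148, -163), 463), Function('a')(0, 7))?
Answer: -143979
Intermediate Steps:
Function('a')(t, v) = Add(Mul(2, v), Mul(t, v)) (Function('a')(t, v) = Add(v, Add(v, Mul(t, v))) = Add(Mul(2, v), Mul(t, v)))
Add(Mul(Add(-148, -163), 463), Function('a')(0, 7)) = Add(Mul(Add(-148, -163), 463), Mul(7, Add(2, 0))) = Add(Mul(-311, 463), Mul(7, 2)) = Add(-143993, 14) = -143979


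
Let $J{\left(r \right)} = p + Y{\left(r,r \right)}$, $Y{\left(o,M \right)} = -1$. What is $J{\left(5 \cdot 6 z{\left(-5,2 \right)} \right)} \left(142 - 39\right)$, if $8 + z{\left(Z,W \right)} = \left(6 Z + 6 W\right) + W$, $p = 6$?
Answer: $515$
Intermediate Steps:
$z{\left(Z,W \right)} = -8 + 6 Z + 7 W$ ($z{\left(Z,W \right)} = -8 + \left(\left(6 Z + 6 W\right) + W\right) = -8 + \left(\left(6 W + 6 Z\right) + W\right) = -8 + \left(6 Z + 7 W\right) = -8 + 6 Z + 7 W$)
$J{\left(r \right)} = 5$ ($J{\left(r \right)} = 6 - 1 = 5$)
$J{\left(5 \cdot 6 z{\left(-5,2 \right)} \right)} \left(142 - 39\right) = 5 \left(142 - 39\right) = 5 \cdot 103 = 515$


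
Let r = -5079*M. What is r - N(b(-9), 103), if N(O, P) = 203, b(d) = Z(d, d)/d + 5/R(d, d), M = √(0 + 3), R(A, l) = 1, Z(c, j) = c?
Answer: -203 - 5079*√3 ≈ -9000.1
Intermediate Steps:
M = √3 ≈ 1.7320
b(d) = 6 (b(d) = d/d + 5/1 = 1 + 5*1 = 1 + 5 = 6)
r = -5079*√3 ≈ -8797.1
r - N(b(-9), 103) = -5079*√3 - 1*203 = -5079*√3 - 203 = -203 - 5079*√3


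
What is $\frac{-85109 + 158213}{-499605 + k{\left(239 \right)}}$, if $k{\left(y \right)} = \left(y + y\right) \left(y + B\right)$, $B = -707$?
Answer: $- \frac{24368}{241103} \approx -0.10107$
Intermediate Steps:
$k{\left(y \right)} = 2 y \left(-707 + y\right)$ ($k{\left(y \right)} = \left(y + y\right) \left(y - 707\right) = 2 y \left(-707 + y\right)$)
$\frac{-85109 + 158213}{-499605 + k{\left(239 \right)}} = \frac{-85109 + 158213}{-499605 + 2 \cdot 239 \left(-707 + 239\right)} = \frac{73104}{-499605 + 2 \cdot 239 \left(-468\right)} = \frac{73104}{-499605 - 223704} = \frac{73104}{-723309} = 73104 \left(- \frac{1}{723309}\right) = - \frac{24368}{241103}$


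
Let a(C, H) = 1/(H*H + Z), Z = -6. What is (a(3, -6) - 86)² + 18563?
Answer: 23357941/900 ≈ 25953.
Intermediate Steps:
a(C, H) = 1/(-6 + H²) (a(C, H) = 1/(H*H - 6) = 1/(H² - 6) = 1/(-6 + H²))
(a(3, -6) - 86)² + 18563 = (1/(-6 + (-6)²) - 86)² + 18563 = (1/(-6 + 36) - 86)² + 18563 = (1/30 - 86)² + 18563 = (-2579/30)² + 18563 = 6651241/900 + 18563 = 23357941/900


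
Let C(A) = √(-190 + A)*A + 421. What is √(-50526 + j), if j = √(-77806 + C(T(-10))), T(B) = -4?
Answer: √(-50526 + √(-77385 - 4*I*√194)) ≈ 0.6188 - 224.78*I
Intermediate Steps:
C(A) = 421 + A*√(-190 + A) (C(A) = A*√(-190 + A) + 421 = 421 + A*√(-190 + A))
j = √(-77385 - 4*I*√194) (j = √(-77806 + (421 - 4*√(-190 - 4))) = √(-77806 + (421 - 4*I*√194)) = √(-77385 - 4*I*√194) ≈ 0.1 - 278.18*I)
√(-50526 + j) = √(-50526 + √(-77385 - 4*I*√194))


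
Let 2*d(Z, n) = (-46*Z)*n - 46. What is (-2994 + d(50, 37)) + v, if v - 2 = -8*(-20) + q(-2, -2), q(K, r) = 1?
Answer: -45404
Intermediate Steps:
d(Z, n) = -23 - 23*Z*n (d(Z, n) = ((-46*Z)*n - 46)/2 = (-46*Z*n - 46)/2 = (-46 - 46*Z*n)/2 = -23 - 23*Z*n)
v = 163 (v = 2 + (-8*(-20) + 1) = 2 + (160 + 1) = 2 + 161 = 163)
(-2994 + d(50, 37)) + v = (-2994 + (-23 - 23*50*37)) + 163 = (-2994 + (-23 - 42550)) + 163 = (-2994 - 42573) + 163 = -45567 + 163 = -45404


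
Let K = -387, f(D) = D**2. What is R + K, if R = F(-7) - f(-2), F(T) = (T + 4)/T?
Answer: -2734/7 ≈ -390.57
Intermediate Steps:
F(T) = (4 + T)/T
R = -25/7 (R = (4 - 7)/(-7) - 1*(-2)**2 = -1/7*(-3) - 1*4 = 3/7 - 4 = -25/7 ≈ -3.5714)
R + K = -25/7 - 387 = -2734/7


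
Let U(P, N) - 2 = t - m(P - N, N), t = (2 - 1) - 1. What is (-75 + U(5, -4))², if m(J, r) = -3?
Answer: 4900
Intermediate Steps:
t = 0 (t = 1 - 1 = 0)
U(P, N) = 5 (U(P, N) = 2 + (0 - 1*(-3)) = 2 + (0 + 3) = 2 + 3 = 5)
(-75 + U(5, -4))² = (-75 + 5)² = (-70)² = 4900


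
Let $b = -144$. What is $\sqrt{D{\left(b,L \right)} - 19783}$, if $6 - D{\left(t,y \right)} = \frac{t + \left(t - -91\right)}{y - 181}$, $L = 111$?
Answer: $\frac{3 i \sqrt{10769010}}{70} \approx 140.64 i$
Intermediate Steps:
$D{\left(t,y \right)} = 6 - \frac{91 + 2 t}{-181 + y}$ ($D{\left(t,y \right)} = 6 - \frac{t + \left(t - -91\right)}{y - 181} = 6 - \frac{t + \left(t + 91\right)}{-181 + y} = 6 - \frac{t + \left(91 + t\right)}{-181 + y} = 6 - \frac{91 + 2 t}{-181 + y}$)
$\sqrt{D{\left(b,L \right)} - 19783} = \sqrt{\frac{-1177 - -288 + 6 \cdot 111}{-181 + 111} - 19783} = \sqrt{\frac{-1177 + 288 + 666}{-70} - 19783} = \sqrt{\left(- \frac{1}{70}\right) \left(-223\right) - 19783} = \sqrt{\frac{223}{70} - 19783} = \sqrt{- \frac{1384587}{70}} = \frac{3 i \sqrt{10769010}}{70}$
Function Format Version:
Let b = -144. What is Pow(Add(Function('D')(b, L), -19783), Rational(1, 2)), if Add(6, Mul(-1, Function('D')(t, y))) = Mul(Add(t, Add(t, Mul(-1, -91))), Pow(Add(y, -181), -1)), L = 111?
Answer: Mul(Rational(3, 70), I, Pow(10769010, Rational(1, 2))) ≈ Mul(140.64, I)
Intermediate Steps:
Function('D')(t, y) = Add(6, Mul(-1, Pow(Add(-181, y), -1), Add(91, Mul(2, t)))) (Function('D')(t, y) = Add(6, Mul(-1, Mul(Add(t, Add(t, Mul(-1, -91))), Pow(Add(y, -181), -1)))) = Add(6, Mul(-1, Mul(Add(t, Add(t, 91)), Pow(Add(-181, y), -1)))) = Add(6, Mul(-1, Mul(Add(t, Add(91, t)), Pow(Add(-181, y), -1)))) = Add(6, Mul(-1, Mul(Add(91, Mul(2, t)), Pow(Add(-181, y), -1)))) = Add(6, Mul(-1, Mul(Pow(Add(-181, y), -1), Add(91, Mul(2, t))))) = Add(6, Mul(-1, Pow(Add(-181, y), -1), Add(91, Mul(2, t)))))
Pow(Add(Function('D')(b, L), -19783), Rational(1, 2)) = Pow(Add(Mul(Pow(Add(-181, 111), -1), Add(-1177, Mul(-2, -144), Mul(6, 111))), -19783), Rational(1, 2)) = Pow(Add(Mul(Pow(-70, -1), Add(-1177, 288, 666)), -19783), Rational(1, 2)) = Pow(Add(Mul(Rational(-1, 70), -223), -19783), Rational(1, 2)) = Pow(Add(Rational(223, 70), -19783), Rational(1, 2)) = Pow(Rational(-1384587, 70), Rational(1, 2)) = Mul(Rational(3, 70), I, Pow(10769010, Rational(1, 2)))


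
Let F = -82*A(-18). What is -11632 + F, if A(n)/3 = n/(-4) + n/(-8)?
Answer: -26585/2 ≈ -13293.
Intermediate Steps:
A(n) = -9*n/8 (A(n) = 3*(n/(-4) + n/(-8)) = 3*(n*(-1/4) + n*(-1/8)) = 3*(-n/4 - n/8) = 3*(-3*n/8) = -9*n/8)
F = -3321/2 (F = -(-369)*(-18)/4 = -82*81/4 = -3321/2 ≈ -1660.5)
-11632 + F = -11632 - 3321/2 = -26585/2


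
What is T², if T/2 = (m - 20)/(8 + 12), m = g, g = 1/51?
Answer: 1038361/260100 ≈ 3.9922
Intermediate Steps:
g = 1/51 ≈ 0.019608
m = 1/51 ≈ 0.019608
T = -1019/510 (T = 2*((1/51 - 20)/(8 + 12)) = 2*(-1019/51/20) = 2*(-1019/51*1/20) = 2*(-1019/1020) = -1019/510 ≈ -1.9980)
T² = (-1019/510)² = 1038361/260100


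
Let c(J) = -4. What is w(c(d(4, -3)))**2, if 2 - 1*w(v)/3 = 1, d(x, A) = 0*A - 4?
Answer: 9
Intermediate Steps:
d(x, A) = -4 (d(x, A) = 0 - 4 = -4)
w(v) = 3 (w(v) = 6 - 3*1 = 6 - 3 = 3)
w(c(d(4, -3)))**2 = 3**2 = 9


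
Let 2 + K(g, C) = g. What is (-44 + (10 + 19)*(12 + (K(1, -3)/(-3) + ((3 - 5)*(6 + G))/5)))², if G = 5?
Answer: 7789681/225 ≈ 34621.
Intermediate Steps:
K(g, C) = -2 + g
(-44 + (10 + 19)*(12 + (K(1, -3)/(-3) + ((3 - 5)*(6 + G))/5)))² = (-44 + (10 + 19)*(12 + ((-2 + 1)/(-3) + ((3 - 5)*(6 + 5))/5)))² = (-44 + 29*(12 + (-1*(-⅓) - 2*11*(⅕))))² = (-44 + 29*(12 + (⅓ - 22*⅕)))² = (-44 + 29*(12 + (⅓ - 22/5)))² = (-44 + 29*(12 - 61/15))² = (-44 + 29*(119/15))² = (-44 + 3451/15)² = (2791/15)² = 7789681/225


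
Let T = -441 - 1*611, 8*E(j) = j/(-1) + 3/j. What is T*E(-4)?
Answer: -3419/8 ≈ -427.38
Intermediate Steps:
E(j) = -j/8 + 3/(8*j) (E(j) = (j/(-1) + 3/j)/8 = (j*(-1) + 3/j)/8 = (-j + 3/j)/8 = -j/8 + 3/(8*j))
T = -1052 (T = -441 - 611 = -1052)
T*E(-4) = -263*(3 - 1*(-4)²)/(2*(-4)) = -263*(-1)*(3 - 1*16)/(2*4) = -263*(-1)*(3 - 16)/(2*4) = -263*(-1)*(-13)/(2*4) = -1052*13/32 = -3419/8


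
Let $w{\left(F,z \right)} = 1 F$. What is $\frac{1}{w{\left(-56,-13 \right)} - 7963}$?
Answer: $- \frac{1}{8019} \approx -0.0001247$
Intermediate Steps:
$w{\left(F,z \right)} = F$
$\frac{1}{w{\left(-56,-13 \right)} - 7963} = \frac{1}{-56 - 7963} = \frac{1}{-8019} = - \frac{1}{8019}$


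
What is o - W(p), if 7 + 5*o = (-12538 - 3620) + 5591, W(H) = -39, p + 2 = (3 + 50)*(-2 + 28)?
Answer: -10379/5 ≈ -2075.8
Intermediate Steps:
p = 1376 (p = -2 + (3 + 50)*(-2 + 28) = -2 + 53*26 = -2 + 1378 = 1376)
o = -10574/5 (o = -7/5 + ((-12538 - 3620) + 5591)/5 = -7/5 + (-16158 + 5591)/5 = -7/5 + (⅕)*(-10567) = -7/5 - 10567/5 = -10574/5 ≈ -2114.8)
o - W(p) = -10574/5 - 1*(-39) = -10574/5 + 39 = -10379/5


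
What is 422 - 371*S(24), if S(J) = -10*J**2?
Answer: 2137382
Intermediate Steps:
422 - 371*S(24) = 422 - (-3710)*24**2 = 422 - (-3710)*576 = 422 - 371*(-5760) = 422 + 2136960 = 2137382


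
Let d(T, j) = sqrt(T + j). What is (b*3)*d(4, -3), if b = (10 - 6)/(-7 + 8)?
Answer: 12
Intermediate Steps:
b = 4 (b = 4/1 = 4*1 = 4)
(b*3)*d(4, -3) = (4*3)*sqrt(4 - 3) = 12*sqrt(1) = 12*1 = 12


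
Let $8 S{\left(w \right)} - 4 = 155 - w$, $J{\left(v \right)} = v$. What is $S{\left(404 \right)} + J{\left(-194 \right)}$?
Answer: $- \frac{1797}{8} \approx -224.63$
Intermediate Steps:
$S{\left(w \right)} = \frac{159}{8} - \frac{w}{8}$ ($S{\left(w \right)} = \frac{1}{2} + \frac{155 - w}{8} = \frac{1}{2} - \left(- \frac{155}{8} + \frac{w}{8}\right) = \frac{159}{8} - \frac{w}{8}$)
$S{\left(404 \right)} + J{\left(-194 \right)} = \left(\frac{159}{8} - \frac{101}{2}\right) - 194 = - \frac{245}{8} - 194 = - \frac{1797}{8}$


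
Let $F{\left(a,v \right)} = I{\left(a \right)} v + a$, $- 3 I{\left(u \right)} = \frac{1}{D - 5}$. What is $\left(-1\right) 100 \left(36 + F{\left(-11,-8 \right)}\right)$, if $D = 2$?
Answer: $- \frac{21700}{9} \approx -2411.1$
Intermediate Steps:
$I{\left(u \right)} = \frac{1}{9}$ ($I{\left(u \right)} = - \frac{1}{3 \left(2 - 5\right)} = - \frac{1}{3 \left(-3\right)} = \left(- \frac{1}{3}\right) \left(- \frac{1}{3}\right) = \frac{1}{9}$)
$F{\left(a,v \right)} = a + \frac{v}{9}$ ($F{\left(a,v \right)} = \frac{v}{9} + a = a + \frac{v}{9}$)
$\left(-1\right) 100 \left(36 + F{\left(-11,-8 \right)}\right) = \left(-1\right) 100 \left(36 + \left(-11 + \frac{1}{9} \left(-8\right)\right)\right) = - 100 \left(36 - \frac{107}{9}\right) = \left(-100\right) \frac{217}{9} = - \frac{21700}{9}$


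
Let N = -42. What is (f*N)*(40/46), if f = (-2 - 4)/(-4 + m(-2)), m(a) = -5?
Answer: -560/23 ≈ -24.348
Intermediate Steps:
f = ⅔ (f = (-2 - 4)/(-4 - 5) = -6/(-9) = -6*(-⅑) = ⅔ ≈ 0.66667)
(f*N)*(40/46) = ((⅔)*(-42))*(40/46) = -1120/46 = -28*20/23 = -560/23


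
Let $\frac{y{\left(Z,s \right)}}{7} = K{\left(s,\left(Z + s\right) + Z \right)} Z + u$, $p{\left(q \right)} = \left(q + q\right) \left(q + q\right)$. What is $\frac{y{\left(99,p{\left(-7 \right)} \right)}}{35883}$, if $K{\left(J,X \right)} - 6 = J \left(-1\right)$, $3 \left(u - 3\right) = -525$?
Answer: $- \frac{132874}{35883} \approx -3.703$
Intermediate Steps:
$u = -172$ ($u = 3 + \frac{1}{3} \left(-525\right) = 3 - 175 = -172$)
$K{\left(J,X \right)} = 6 - J$ ($K{\left(J,X \right)} = 6 + J \left(-1\right) = 6 - J$)
$p{\left(q \right)} = 4 q^{2}$ ($p{\left(q \right)} = 2 q 2 q = 4 q^{2}$)
$y{\left(Z,s \right)} = -1204 + 7 Z \left(6 - s\right)$ ($y{\left(Z,s \right)} = 7 \left(\left(6 - s\right) Z - 172\right) = 7 \left(Z \left(6 - s\right) - 172\right) = 7 \left(-172 + Z \left(6 - s\right)\right) = -1204 + 7 Z \left(6 - s\right)$)
$\frac{y{\left(99,p{\left(-7 \right)} \right)}}{35883} = \frac{-1204 - 693 \left(-6 + 4 \left(-7\right)^{2}\right)}{35883} = \left(-1204 - 693 \left(-6 + 4 \cdot 49\right)\right) \frac{1}{35883} = \left(-1204 - 693 \left(-6 + 196\right)\right) \frac{1}{35883} = \left(-1204 - 693 \cdot 190\right) \frac{1}{35883} = \left(-1204 - 131670\right) \frac{1}{35883} = \left(-132874\right) \frac{1}{35883} = - \frac{132874}{35883}$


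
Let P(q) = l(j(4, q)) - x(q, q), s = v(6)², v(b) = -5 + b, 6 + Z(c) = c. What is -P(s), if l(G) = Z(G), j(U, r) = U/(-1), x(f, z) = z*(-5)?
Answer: 5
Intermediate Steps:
x(f, z) = -5*z
Z(c) = -6 + c
j(U, r) = -U (j(U, r) = U*(-1) = -U)
l(G) = -6 + G
s = 1 (s = (-5 + 6)² = 1² = 1)
P(q) = -10 + 5*q (P(q) = (-6 - 1*4) - (-5)*q = (-6 - 4) + 5*q = -10 + 5*q)
-P(s) = -(-10 + 5*1) = -(-10 + 5) = -1*(-5) = 5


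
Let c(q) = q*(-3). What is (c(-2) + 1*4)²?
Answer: 100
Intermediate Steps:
c(q) = -3*q
(c(-2) + 1*4)² = (-3*(-2) + 1*4)² = (6 + 4)² = 10² = 100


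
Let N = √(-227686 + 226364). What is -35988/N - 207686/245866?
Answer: -103843/122933 + 17994*I*√1322/661 ≈ -0.84471 + 989.79*I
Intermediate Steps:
N = I*√1322 (N = √(-1322) = I*√1322 ≈ 36.359*I)
-35988/N - 207686/245866 = -35988*(-I*√1322/1322) - 207686/245866 = -(-17994)*I*√1322/661 - 207686*1/245866 = 17994*I*√1322/661 - 103843/122933 = -103843/122933 + 17994*I*√1322/661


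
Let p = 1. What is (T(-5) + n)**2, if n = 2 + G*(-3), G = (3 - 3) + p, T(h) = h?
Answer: 36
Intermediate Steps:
G = 1 (G = (3 - 3) + 1 = 0 + 1 = 1)
n = -1 (n = 2 + 1*(-3) = 2 - 3 = -1)
(T(-5) + n)**2 = (-5 - 1)**2 = (-6)**2 = 36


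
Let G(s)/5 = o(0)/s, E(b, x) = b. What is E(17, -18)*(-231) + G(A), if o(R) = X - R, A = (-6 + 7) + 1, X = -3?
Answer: -7869/2 ≈ -3934.5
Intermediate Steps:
A = 2 (A = 1 + 1 = 2)
o(R) = -3 - R
G(s) = -15/s (G(s) = 5*((-3 - 1*0)/s) = 5*((-3 + 0)/s) = 5*(-3/s) = -15/s)
E(17, -18)*(-231) + G(A) = 17*(-231) - 15/2 = -3927 - 15*½ = -3927 - 15/2 = -7869/2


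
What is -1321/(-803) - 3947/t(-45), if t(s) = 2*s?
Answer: 3288331/72270 ≈ 45.501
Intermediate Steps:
-1321/(-803) - 3947/t(-45) = -1321/(-803) - 3947/(2*(-45)) = -1321*(-1/803) - 3947/(-90) = 1321/803 - 3947*(-1/90) = 1321/803 + 3947/90 = 3288331/72270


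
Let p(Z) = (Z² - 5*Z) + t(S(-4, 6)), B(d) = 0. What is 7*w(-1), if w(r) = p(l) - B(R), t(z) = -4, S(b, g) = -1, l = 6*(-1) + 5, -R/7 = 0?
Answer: 14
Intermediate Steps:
R = 0 (R = -7*0 = 0)
l = -1 (l = -6 + 5 = -1)
p(Z) = -4 + Z² - 5*Z (p(Z) = (Z² - 5*Z) - 4 = -4 + Z² - 5*Z)
w(r) = 2 (w(r) = (-4 + (-1)² - 5*(-1)) - 1*0 = (-4 + 1 + 5) + 0 = 2 + 0 = 2)
7*w(-1) = 7*2 = 14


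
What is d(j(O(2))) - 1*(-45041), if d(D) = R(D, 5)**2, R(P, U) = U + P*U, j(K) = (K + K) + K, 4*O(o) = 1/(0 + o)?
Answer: 2885649/64 ≈ 45088.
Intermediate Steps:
O(o) = 1/(4*o) (O(o) = 1/(4*(0 + o)) = 1/(4*o))
j(K) = 3*K (j(K) = 2*K + K = 3*K)
d(D) = (5 + 5*D)**2 (d(D) = (5*(1 + D))**2 = (5 + 5*D)**2)
d(j(O(2))) - 1*(-45041) = 25*(1 + 3*((1/4)/2))**2 - 1*(-45041) = 25*(1 + 3*((1/4)*(1/2)))**2 + 45041 = 25*(1 + 3*(1/8))**2 + 45041 = 25*(1 + 3/8)**2 + 45041 = 25*(11/8)**2 + 45041 = 25*(121/64) + 45041 = 3025/64 + 45041 = 2885649/64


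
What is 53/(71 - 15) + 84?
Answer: 4757/56 ≈ 84.946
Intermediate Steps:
53/(71 - 15) + 84 = 53/56 + 84 = 4757/56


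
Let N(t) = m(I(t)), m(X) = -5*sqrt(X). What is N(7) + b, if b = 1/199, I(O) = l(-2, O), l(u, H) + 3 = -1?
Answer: 1/199 - 10*I ≈ 0.0050251 - 10.0*I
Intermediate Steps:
l(u, H) = -4 (l(u, H) = -3 - 1 = -4)
I(O) = -4
b = 1/199 ≈ 0.0050251
N(t) = -10*I
N(7) + b = -10*I + 1/199 = 1/199 - 10*I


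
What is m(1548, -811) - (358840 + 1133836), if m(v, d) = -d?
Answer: -1491865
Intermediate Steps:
m(1548, -811) - (358840 + 1133836) = -1*(-811) - (358840 + 1133836) = 811 - 1*1492676 = 811 - 1492676 = -1491865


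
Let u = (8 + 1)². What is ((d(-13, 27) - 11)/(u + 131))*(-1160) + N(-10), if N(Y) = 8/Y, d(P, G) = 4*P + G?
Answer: 51988/265 ≈ 196.18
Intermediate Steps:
u = 81 (u = 9² = 81)
d(P, G) = G + 4*P
((d(-13, 27) - 11)/(u + 131))*(-1160) + N(-10) = (((27 + 4*(-13)) - 11)/(81 + 131))*(-1160) + 8/(-10) = (((27 - 52) - 11)/212)*(-1160) + 8*(-⅒) = ((-25 - 11)*(1/212))*(-1160) - ⅘ = -36*1/212*(-1160) - ⅘ = -9/53*(-1160) - ⅘ = 10440/53 - ⅘ = 51988/265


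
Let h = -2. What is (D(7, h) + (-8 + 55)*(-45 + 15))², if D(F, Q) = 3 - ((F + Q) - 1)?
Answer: 1990921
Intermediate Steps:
D(F, Q) = 4 - F - Q (D(F, Q) = 3 - (-1 + F + Q) = 3 + (1 - F - Q) = 4 - F - Q)
(D(7, h) + (-8 + 55)*(-45 + 15))² = ((4 - 1*7 - 1*(-2)) + (-8 + 55)*(-45 + 15))² = ((4 - 7 + 2) + 47*(-30))² = (-1 - 1410)² = (-1411)² = 1990921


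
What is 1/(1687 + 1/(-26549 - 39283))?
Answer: 65832/111058583 ≈ 0.00059277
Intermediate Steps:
1/(1687 + 1/(-26549 - 39283)) = 1/(1687 + 1/(-65832)) = 1/(1687 - 1/65832) = 1/(111058583/65832) = 65832/111058583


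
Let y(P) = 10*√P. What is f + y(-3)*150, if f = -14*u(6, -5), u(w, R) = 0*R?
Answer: 1500*I*√3 ≈ 2598.1*I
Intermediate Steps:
u(w, R) = 0
f = 0 (f = -14*0 = 0)
f + y(-3)*150 = 0 + (10*√(-3))*150 = 0 + (10*(I*√3))*150 = 0 + (10*I*√3)*150 = 0 + 1500*I*√3 = 1500*I*√3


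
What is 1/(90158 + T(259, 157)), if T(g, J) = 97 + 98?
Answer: 1/90353 ≈ 1.1068e-5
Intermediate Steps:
T(g, J) = 195
1/(90158 + T(259, 157)) = 1/(90158 + 195) = 1/90353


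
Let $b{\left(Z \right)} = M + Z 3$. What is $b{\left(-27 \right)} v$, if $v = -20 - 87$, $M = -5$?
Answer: $9202$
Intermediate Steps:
$b{\left(Z \right)} = -5 + 3 Z$ ($b{\left(Z \right)} = -5 + Z 3 = -5 + 3 Z$)
$v = -107$
$b{\left(-27 \right)} v = \left(-5 + 3 \left(-27\right)\right) \left(-107\right) = \left(-5 - 81\right) \left(-107\right) = \left(-86\right) \left(-107\right) = 9202$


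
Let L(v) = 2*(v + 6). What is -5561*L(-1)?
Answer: -55610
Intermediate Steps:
L(v) = 12 + 2*v (L(v) = 2*(6 + v) = 12 + 2*v)
-5561*L(-1) = -5561*(12 + 2*(-1)) = -5561*(12 - 2) = -5561*10 = -55610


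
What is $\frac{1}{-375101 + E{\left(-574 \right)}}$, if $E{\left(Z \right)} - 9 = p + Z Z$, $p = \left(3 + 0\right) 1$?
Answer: $- \frac{1}{45613} \approx -2.1924 \cdot 10^{-5}$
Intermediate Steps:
$p = 3$ ($p = 3 \cdot 1 = 3$)
$E{\left(Z \right)} = 12 + Z^{2}$ ($E{\left(Z \right)} = 9 + \left(3 + Z Z\right) = 9 + \left(3 + Z^{2}\right) = 12 + Z^{2}$)
$\frac{1}{-375101 + E{\left(-574 \right)}} = \frac{1}{-375101 + \left(12 + \left(-574\right)^{2}\right)} = \frac{1}{-375101 + \left(12 + 329476\right)} = \frac{1}{-375101 + 329488} = \frac{1}{-45613} = - \frac{1}{45613}$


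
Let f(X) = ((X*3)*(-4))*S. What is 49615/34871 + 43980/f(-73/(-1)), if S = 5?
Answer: -21938548/2545583 ≈ -8.6183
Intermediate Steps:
f(X) = -60*X (f(X) = ((X*3)*(-4))*5 = ((3*X)*(-4))*5 = -12*X*5 = -60*X)
49615/34871 + 43980/f(-73/(-1)) = 49615/34871 + 43980/((-(-4380)/(-1))) = 49615*(1/34871) + 43980/((-(-4380)*(-1))) = 49615/34871 + 43980/((-60*73)) = 49615/34871 + 43980/(-4380) = 49615/34871 + 43980*(-1/4380) = 49615/34871 - 733/73 = -21938548/2545583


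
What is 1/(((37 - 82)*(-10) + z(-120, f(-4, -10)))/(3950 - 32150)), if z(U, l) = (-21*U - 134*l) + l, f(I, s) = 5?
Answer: -5640/461 ≈ -12.234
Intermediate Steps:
z(U, l) = -133*l - 21*U (z(U, l) = (-134*l - 21*U) + l = -133*l - 21*U)
1/(((37 - 82)*(-10) + z(-120, f(-4, -10)))/(3950 - 32150)) = 1/(((37 - 82)*(-10) + (-133*5 - 21*(-120)))/(3950 - 32150)) = 1/((-45*(-10) + (-665 + 2520))/(-28200)) = 1/((450 + 1855)*(-1/28200)) = 1/(2305*(-1/28200)) = 1/(-461/5640) = -5640/461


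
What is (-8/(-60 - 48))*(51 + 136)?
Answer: 374/27 ≈ 13.852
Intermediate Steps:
(-8/(-60 - 48))*(51 + 136) = -8/(-108)*187 = -8*(-1/108)*187 = (2/27)*187 = 374/27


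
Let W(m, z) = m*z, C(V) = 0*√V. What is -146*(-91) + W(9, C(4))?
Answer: 13286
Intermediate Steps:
C(V) = 0
-146*(-91) + W(9, C(4)) = -146*(-91) + 9*0 = 13286 + 0 = 13286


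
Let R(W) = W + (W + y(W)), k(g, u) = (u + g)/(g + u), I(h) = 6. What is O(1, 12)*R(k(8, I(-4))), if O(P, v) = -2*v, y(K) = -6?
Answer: 96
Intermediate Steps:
k(g, u) = 1 (k(g, u) = (g + u)/(g + u) = 1)
R(W) = -6 + 2*W (R(W) = W + (W - 6) = W + (-6 + W) = -6 + 2*W)
O(1, 12)*R(k(8, I(-4))) = (-2*12)*(-6 + 2*1) = -24*(-6 + 2) = -24*(-4) = 96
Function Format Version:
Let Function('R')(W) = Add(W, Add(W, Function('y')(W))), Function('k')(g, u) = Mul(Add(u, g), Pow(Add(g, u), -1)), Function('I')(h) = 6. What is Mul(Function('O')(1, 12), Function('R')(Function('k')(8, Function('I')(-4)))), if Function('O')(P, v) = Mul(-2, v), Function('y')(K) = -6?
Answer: 96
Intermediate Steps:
Function('k')(g, u) = 1 (Function('k')(g, u) = Mul(Add(g, u), Pow(Add(g, u), -1)) = 1)
Function('R')(W) = Add(-6, Mul(2, W)) (Function('R')(W) = Add(W, Add(W, -6)) = Add(W, Add(-6, W)) = Add(-6, Mul(2, W)))
Mul(Function('O')(1, 12), Function('R')(Function('k')(8, Function('I')(-4)))) = Mul(Mul(-2, 12), Add(-6, Mul(2, 1))) = Mul(-24, Add(-6, 2)) = Mul(-24, -4) = 96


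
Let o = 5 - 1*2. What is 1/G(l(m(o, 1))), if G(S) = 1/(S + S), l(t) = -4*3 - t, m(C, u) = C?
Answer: -30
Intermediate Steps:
o = 3 (o = 5 - 2 = 3)
l(t) = -12 - t
G(S) = 1/(2*S)
1/G(l(m(o, 1))) = 1/(1/(2*(-12 - 1*3))) = 1/(1/(2*(-12 - 3))) = 1/((1/2)/(-15)) = 1/((1/2)*(-1/15)) = 1/(-1/30) = -30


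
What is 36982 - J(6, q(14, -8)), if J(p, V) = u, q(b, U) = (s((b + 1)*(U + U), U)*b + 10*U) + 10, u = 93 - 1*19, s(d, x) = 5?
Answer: 36908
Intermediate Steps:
u = 74 (u = 93 - 19 = 74)
q(b, U) = 10 + 5*b + 10*U (q(b, U) = (5*b + 10*U) + 10 = 10 + 5*b + 10*U)
J(p, V) = 74
36982 - J(6, q(14, -8)) = 36982 - 1*74 = 36982 - 74 = 36908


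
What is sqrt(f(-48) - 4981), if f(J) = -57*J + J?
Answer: I*sqrt(2293) ≈ 47.885*I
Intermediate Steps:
f(J) = -56*J
sqrt(f(-48) - 4981) = sqrt(-56*(-48) - 4981) = sqrt(2688 - 4981) = sqrt(-2293) = I*sqrt(2293)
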